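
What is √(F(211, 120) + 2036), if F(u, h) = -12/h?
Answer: √203590/10 ≈ 45.121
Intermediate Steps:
√(F(211, 120) + 2036) = √(-12/120 + 2036) = √(-12*1/120 + 2036) = √(-⅒ + 2036) = √(20359/10) = √203590/10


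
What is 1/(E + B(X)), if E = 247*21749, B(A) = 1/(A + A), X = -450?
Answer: 900/4834802699 ≈ 1.8615e-7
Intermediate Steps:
B(A) = 1/(2*A)
E = 5372003
1/(E + B(X)) = 1/(5372003 + (1/2)/(-450)) = 1/(5372003 + (1/2)*(-1/450)) = 1/(5372003 - 1/900) = 1/(4834802699/900) = 900/4834802699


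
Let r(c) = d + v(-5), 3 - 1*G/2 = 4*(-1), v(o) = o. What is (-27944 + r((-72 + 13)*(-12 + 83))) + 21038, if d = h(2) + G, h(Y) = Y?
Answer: -6895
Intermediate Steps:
G = 14 (G = 6 - 8*(-1) = 6 - 2*(-4) = 6 + 8 = 14)
d = 16 (d = 2 + 14 = 16)
r(c) = 11 (r(c) = 16 - 5 = 11)
(-27944 + r((-72 + 13)*(-12 + 83))) + 21038 = (-27944 + 11) + 21038 = -27933 + 21038 = -6895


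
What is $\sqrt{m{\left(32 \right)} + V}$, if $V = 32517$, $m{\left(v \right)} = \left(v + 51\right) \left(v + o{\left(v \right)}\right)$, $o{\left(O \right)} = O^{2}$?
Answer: $\sqrt{120165} \approx 346.65$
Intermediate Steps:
$m{\left(v \right)} = \left(51 + v\right) \left(v + v^{2}\right)$ ($m{\left(v \right)} = \left(v + 51\right) \left(v + v^{2}\right) = \left(51 + v\right) \left(v + v^{2}\right)$)
$\sqrt{m{\left(32 \right)} + V} = \sqrt{32 \left(51 + 32^{2} + 52 \cdot 32\right) + 32517} = \sqrt{32 \left(51 + 1024 + 1664\right) + 32517} = \sqrt{32 \cdot 2739 + 32517} = \sqrt{87648 + 32517} = \sqrt{120165}$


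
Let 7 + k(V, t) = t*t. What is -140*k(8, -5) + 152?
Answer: -2368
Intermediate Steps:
k(V, t) = -7 + t² (k(V, t) = -7 + t*t = -7 + t²)
-140*k(8, -5) + 152 = -140*(-7 + (-5)²) + 152 = -140*(-7 + 25) + 152 = -140*18 + 152 = -2520 + 152 = -2368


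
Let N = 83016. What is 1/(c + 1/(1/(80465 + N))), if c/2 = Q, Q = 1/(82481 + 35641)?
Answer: 59061/9655351342 ≈ 6.1169e-6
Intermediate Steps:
Q = 1/118122 ≈ 8.4658e-6
c = 1/59061 (c = 2*(1/118122) = 1/59061 ≈ 1.6932e-5)
1/(c + 1/(1/(80465 + N))) = 1/(1/59061 + 1/(1/(80465 + 83016))) = 1/(1/59061 + 1/(1/163481)) = 1/(1/59061 + 163481) = 1/(9655351342/59061) = 59061/9655351342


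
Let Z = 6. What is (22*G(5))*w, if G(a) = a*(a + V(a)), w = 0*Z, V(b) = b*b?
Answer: 0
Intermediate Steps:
V(b) = b²
w = 0 (w = 0*6 = 0)
G(a) = a*(a + a²)
(22*G(5))*w = (22*(5²*(1 + 5)))*0 = (22*(25*6))*0 = (22*150)*0 = 3300*0 = 0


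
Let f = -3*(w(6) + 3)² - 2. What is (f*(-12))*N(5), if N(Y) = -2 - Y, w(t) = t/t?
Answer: -4200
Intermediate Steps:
w(t) = 1
f = -50 (f = -3*(1 + 3)² - 2 = -3*4² - 2 = -3*16 - 2 = -48 - 2 = -50)
(f*(-12))*N(5) = (-50*(-12))*(-2 - 1*5) = 600*(-2 - 5) = 600*(-7) = -4200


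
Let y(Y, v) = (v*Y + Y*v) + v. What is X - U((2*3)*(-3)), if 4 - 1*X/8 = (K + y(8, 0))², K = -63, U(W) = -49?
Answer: -31671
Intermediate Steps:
y(Y, v) = v + 2*Y*v (y(Y, v) = (Y*v + Y*v) + v = 2*Y*v + v = v + 2*Y*v)
X = -31720 (X = 32 - 8*(-63 + 0*(1 + 2*8))² = 32 - 8*(-63 + 0*(1 + 16))² = 32 - 8*(-63 + 0*17)² = 32 - 8*(-63 + 0)² = 32 - 8*(-63)² = 32 - 8*3969 = 32 - 31752 = -31720)
X - U((2*3)*(-3)) = -31720 - 1*(-49) = -31720 + 49 = -31671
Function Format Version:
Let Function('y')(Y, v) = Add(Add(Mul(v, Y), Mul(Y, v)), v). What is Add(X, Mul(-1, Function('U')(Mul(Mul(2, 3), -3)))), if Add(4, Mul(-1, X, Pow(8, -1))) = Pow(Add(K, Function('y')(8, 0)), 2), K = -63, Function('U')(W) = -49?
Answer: -31671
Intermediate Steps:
Function('y')(Y, v) = Add(v, Mul(2, Y, v)) (Function('y')(Y, v) = Add(Add(Mul(Y, v), Mul(Y, v)), v) = Add(Mul(2, Y, v), v) = Add(v, Mul(2, Y, v)))
X = -31720 (X = Add(32, Mul(-8, Pow(Add(-63, Mul(0, Add(1, Mul(2, 8)))), 2))) = Add(32, Mul(-8, Pow(Add(-63, Mul(0, Add(1, 16))), 2))) = Add(32, Mul(-8, Pow(Add(-63, Mul(0, 17)), 2))) = Add(32, Mul(-8, Pow(Add(-63, 0), 2))) = Add(32, Mul(-8, Pow(-63, 2))) = Add(32, Mul(-8, 3969)) = Add(32, -31752) = -31720)
Add(X, Mul(-1, Function('U')(Mul(Mul(2, 3), -3)))) = Add(-31720, Mul(-1, -49)) = Add(-31720, 49) = -31671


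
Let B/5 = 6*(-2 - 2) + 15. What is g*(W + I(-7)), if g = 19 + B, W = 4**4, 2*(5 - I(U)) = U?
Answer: -6877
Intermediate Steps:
B = -45 (B = 5*(6*(-2 - 2) + 15) = 5*(6*(-4) + 15) = 5*(-24 + 15) = 5*(-9) = -45)
I(U) = 5 - U/2
W = 256
g = -26 (g = 19 - 45 = -26)
g*(W + I(-7)) = -26*(256 + (5 - 1/2*(-7))) = -26*(256 + (5 + 7/2)) = -26*(256 + 17/2) = -26*529/2 = -6877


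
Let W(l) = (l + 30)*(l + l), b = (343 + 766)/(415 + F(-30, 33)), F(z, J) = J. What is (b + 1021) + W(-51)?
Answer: 1418133/448 ≈ 3165.5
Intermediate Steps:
b = 1109/448 (b = (343 + 766)/(415 + 33) = 1109/448 ≈ 2.4754)
W(l) = 2*l*(30 + l) (W(l) = (30 + l)*(2*l) = 2*l*(30 + l))
(b + 1021) + W(-51) = (1109/448 + 1021) + 2*(-51)*(30 - 51) = 458517/448 + 2*(-51)*(-21) = 458517/448 + 2142 = 1418133/448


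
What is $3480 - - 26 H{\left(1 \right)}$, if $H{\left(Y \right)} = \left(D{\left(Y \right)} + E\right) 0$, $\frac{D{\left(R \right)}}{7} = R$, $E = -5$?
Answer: $3480$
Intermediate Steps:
$D{\left(R \right)} = 7 R$
$H{\left(Y \right)} = 0$ ($H{\left(Y \right)} = \left(7 Y - 5\right) 0 = \left(-5 + 7 Y\right) 0 = 0$)
$3480 - - 26 H{\left(1 \right)} = 3480 - \left(-26\right) 0 = 3480 - 0 = 3480 + 0 = 3480$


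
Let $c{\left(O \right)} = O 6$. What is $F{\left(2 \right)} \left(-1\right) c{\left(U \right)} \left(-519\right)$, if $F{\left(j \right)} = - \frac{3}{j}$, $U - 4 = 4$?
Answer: $-37368$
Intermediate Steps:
$U = 8$ ($U = 4 + 4 = 8$)
$c{\left(O \right)} = 6 O$
$F{\left(2 \right)} \left(-1\right) c{\left(U \right)} \left(-519\right) = - \frac{3}{2} \left(-1\right) 6 \cdot 8 \left(-519\right) = \left(-3\right) \frac{1}{2} \left(-1\right) 48 \left(-519\right) = \left(- \frac{3}{2}\right) \left(-1\right) 48 \left(-519\right) = \frac{3}{2} \cdot 48 \left(-519\right) = 72 \left(-519\right) = -37368$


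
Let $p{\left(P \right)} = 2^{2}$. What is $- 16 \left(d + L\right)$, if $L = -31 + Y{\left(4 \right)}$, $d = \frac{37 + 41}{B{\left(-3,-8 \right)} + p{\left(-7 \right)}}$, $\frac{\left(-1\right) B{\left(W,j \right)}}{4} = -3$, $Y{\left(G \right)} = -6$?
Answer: $514$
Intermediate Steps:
$p{\left(P \right)} = 4$
$B{\left(W,j \right)} = 12$ ($B{\left(W,j \right)} = \left(-4\right) \left(-3\right) = 12$)
$d = \frac{39}{8}$ ($d = \frac{37 + 41}{12 + 4} = \frac{78}{16} = 78 \cdot \frac{1}{16} = \frac{39}{8} \approx 4.875$)
$L = -37$ ($L = -31 - 6 = -37$)
$- 16 \left(d + L\right) = - 16 \left(\frac{39}{8} - 37\right) = \left(-16\right) \left(- \frac{257}{8}\right) = 514$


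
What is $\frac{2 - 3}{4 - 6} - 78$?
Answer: $- \frac{155}{2} \approx -77.5$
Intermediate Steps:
$\frac{2 - 3}{4 - 6} - 78 = - \frac{1}{-2} - 78 = \left(-1\right) \left(- \frac{1}{2}\right) - 78 = \frac{1}{2} - 78 = - \frac{155}{2}$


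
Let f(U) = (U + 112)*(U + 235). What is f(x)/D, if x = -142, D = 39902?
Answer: -1395/19951 ≈ -0.069921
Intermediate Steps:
f(U) = (112 + U)*(235 + U)
f(x)/D = (26320 + (-142)² + 347*(-142))/39902 = (26320 + 20164 - 49274)*(1/39902) = -2790*1/39902 = -1395/19951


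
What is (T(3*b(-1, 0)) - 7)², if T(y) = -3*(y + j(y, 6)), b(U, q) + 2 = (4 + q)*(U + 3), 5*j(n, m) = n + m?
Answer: 142129/25 ≈ 5685.2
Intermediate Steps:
j(n, m) = m/5 + n/5 (j(n, m) = (n + m)/5 = (m + n)/5 = m/5 + n/5)
b(U, q) = -2 + (3 + U)*(4 + q) (b(U, q) = -2 + (4 + q)*(U + 3) = -2 + (4 + q)*(3 + U) = -2 + (3 + U)*(4 + q))
T(y) = -18/5 - 18*y/5 (T(y) = -3*(y + ((⅕)*6 + y/5)) = -3*(y + (6/5 + y/5)) = -3*(6/5 + 6*y/5) = -18/5 - 18*y/5)
(T(3*b(-1, 0)) - 7)² = ((-18/5 - 54*(10 + 3*0 + 4*(-1) - 1*0)/5) - 7)² = ((-18/5 - 54*(10 + 0 - 4 + 0)/5) - 7)² = ((-18/5 - 54*6/5) - 7)² = ((-18/5 - 18/5*18) - 7)² = ((-18/5 - 324/5) - 7)² = (-342/5 - 7)² = (-377/5)² = 142129/25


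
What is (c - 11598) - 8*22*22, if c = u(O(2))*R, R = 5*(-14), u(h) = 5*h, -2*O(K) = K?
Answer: -15120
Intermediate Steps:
O(K) = -K/2
R = -70
c = 350 (c = (5*(-½*2))*(-70) = (5*(-1))*(-70) = -5*(-70) = 350)
(c - 11598) - 8*22*22 = (350 - 11598) - 8*22*22 = -11248 - 176*22 = -11248 - 3872 = -15120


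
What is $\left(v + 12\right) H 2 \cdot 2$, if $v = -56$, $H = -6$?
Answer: $1056$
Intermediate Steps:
$\left(v + 12\right) H 2 \cdot 2 = \left(-56 + 12\right) \left(-6\right) 2 \cdot 2 = - 44 \left(\left(-12\right) 2\right) = \left(-44\right) \left(-24\right) = 1056$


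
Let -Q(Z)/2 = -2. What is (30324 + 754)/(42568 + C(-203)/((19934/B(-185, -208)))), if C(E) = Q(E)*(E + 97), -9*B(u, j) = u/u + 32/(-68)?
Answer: 2632912621/3606339782 ≈ 0.73008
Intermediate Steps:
B(u, j) = -1/17 (B(u, j) = -(u/u + 32/(-68))/9 = -(1 + 32*(-1/68))/9 = -(1 - 8/17)/9 = -⅑*9/17 = -1/17)
Q(Z) = 4 (Q(Z) = -2*(-2) = 4)
C(E) = 388 + 4*E (C(E) = 4*(E + 97) = 4*(97 + E) = 388 + 4*E)
(30324 + 754)/(42568 + C(-203)/((19934/B(-185, -208)))) = (30324 + 754)/(42568 + (388 + 4*(-203))/((19934/(-1/17)))) = 31078/(42568 + (388 - 812)/((19934*(-17)))) = 31078/(42568 - 424/(-338878)) = 31078/(42568 - 424*(-1/338878)) = 31078/(42568 + 212/169439) = 31078/(7212679564/169439) = 31078*(169439/7212679564) = 2632912621/3606339782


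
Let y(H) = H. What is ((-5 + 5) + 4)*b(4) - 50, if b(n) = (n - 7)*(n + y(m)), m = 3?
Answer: -134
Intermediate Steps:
b(n) = (-7 + n)*(3 + n) (b(n) = (n - 7)*(n + 3) = (-7 + n)*(3 + n))
((-5 + 5) + 4)*b(4) - 50 = ((-5 + 5) + 4)*(-21 + 4² - 4*4) - 50 = (0 + 4)*(-21 + 16 - 16) - 50 = 4*(-21) - 50 = -84 - 50 = -134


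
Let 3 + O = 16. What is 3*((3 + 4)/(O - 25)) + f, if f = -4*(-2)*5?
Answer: 153/4 ≈ 38.250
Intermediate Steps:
O = 13 (O = -3 + 16 = 13)
f = 40 (f = 8*5 = 40)
3*((3 + 4)/(O - 25)) + f = 3*((3 + 4)/(13 - 25)) + 40 = 3*(7/(-12)) + 40 = 3*(7*(-1/12)) + 40 = 3*(-7/12) + 40 = -7/4 + 40 = 153/4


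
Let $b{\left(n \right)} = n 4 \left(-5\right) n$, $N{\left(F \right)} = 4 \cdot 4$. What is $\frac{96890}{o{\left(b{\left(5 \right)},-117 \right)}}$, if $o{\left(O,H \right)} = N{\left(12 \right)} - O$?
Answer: $\frac{48445}{258} \approx 187.77$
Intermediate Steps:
$N{\left(F \right)} = 16$
$b{\left(n \right)} = - 20 n^{2}$ ($b{\left(n \right)} = n \left(-20\right) n = - 20 n n = - 20 n^{2}$)
$o{\left(O,H \right)} = 16 - O$
$\frac{96890}{o{\left(b{\left(5 \right)},-117 \right)}} = \frac{96890}{16 - - 20 \cdot 5^{2}} = \frac{96890}{16 - \left(-20\right) 25} = \frac{96890}{16 - -500} = \frac{96890}{16 + 500} = \frac{96890}{516} = 96890 \cdot \frac{1}{516} = \frac{48445}{258}$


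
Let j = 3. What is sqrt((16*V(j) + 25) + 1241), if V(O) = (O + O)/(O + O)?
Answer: sqrt(1282) ≈ 35.805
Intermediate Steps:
V(O) = 1 (V(O) = (2*O)/((2*O)) = (2*O)*(1/(2*O)) = 1)
sqrt((16*V(j) + 25) + 1241) = sqrt((16*1 + 25) + 1241) = sqrt((16 + 25) + 1241) = sqrt(41 + 1241) = sqrt(1282)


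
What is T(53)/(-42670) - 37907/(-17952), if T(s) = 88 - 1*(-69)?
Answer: 47490389/22529760 ≈ 2.1079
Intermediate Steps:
T(s) = 157 (T(s) = 88 + 69 = 157)
T(53)/(-42670) - 37907/(-17952) = 157/(-42670) - 37907/(-17952) = 157*(-1/42670) - 37907*(-1/17952) = -157/42670 + 37907/17952 = 47490389/22529760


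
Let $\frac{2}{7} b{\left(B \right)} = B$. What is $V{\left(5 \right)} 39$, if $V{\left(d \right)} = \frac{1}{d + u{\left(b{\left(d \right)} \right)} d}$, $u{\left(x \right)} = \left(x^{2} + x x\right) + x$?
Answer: $\frac{39}{3155} \approx 0.012361$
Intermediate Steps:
$b{\left(B \right)} = \frac{7 B}{2}$
$u{\left(x \right)} = x + 2 x^{2}$ ($u{\left(x \right)} = \left(x^{2} + x^{2}\right) + x = 2 x^{2} + x = x + 2 x^{2}$)
$V{\left(d \right)} = \frac{1}{d + \frac{7 d^{2} \left(1 + 7 d\right)}{2}}$ ($V{\left(d \right)} = \frac{1}{d + \frac{7 d}{2} \left(1 + 2 \frac{7 d}{2}\right) d} = \frac{1}{d + \frac{7 d}{2} \left(1 + 7 d\right) d} = \frac{1}{d + \frac{7 d \left(1 + 7 d\right)}{2} d} = \frac{1}{d + \frac{7 d^{2} \left(1 + 7 d\right)}{2}}$)
$V{\left(5 \right)} 39 = \frac{2}{5 \left(2 + 7 \cdot 5 \left(1 + 7 \cdot 5\right)\right)} 39 = 2 \cdot \frac{1}{5} \frac{1}{2 + 7 \cdot 5 \left(1 + 35\right)} 39 = 2 \cdot \frac{1}{5} \frac{1}{2 + 7 \cdot 5 \cdot 36} \cdot 39 = 2 \cdot \frac{1}{5} \frac{1}{2 + 1260} \cdot 39 = 2 \cdot \frac{1}{5} \cdot \frac{1}{1262} \cdot 39 = \frac{1}{3155} \cdot 39 = \frac{39}{3155}$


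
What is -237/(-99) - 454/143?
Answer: -335/429 ≈ -0.78089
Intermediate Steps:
-237/(-99) - 454/143 = -237*(-1/99) - 454*1/143 = 79/33 - 454/143 = -335/429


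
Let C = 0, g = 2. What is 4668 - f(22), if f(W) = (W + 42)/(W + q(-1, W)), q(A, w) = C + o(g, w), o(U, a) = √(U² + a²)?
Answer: 5020 - 32*√122 ≈ 4666.5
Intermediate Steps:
q(A, w) = √(4 + w²) (q(A, w) = 0 + √(2² + w²) = 0 + √(4 + w²) = √(4 + w²))
f(W) = (42 + W)/(W + √(4 + W²)) (f(W) = (W + 42)/(W + √(4 + W²)) = (42 + W)/(W + √(4 + W²)))
4668 - f(22) = 4668 - (42 + 22)/(22 + √(4 + 22²)) = 4668 - 64/(22 + √(4 + 484)) = 4668 - 64/(22 + √488) = 4668 - 64/(22 + 2*√122)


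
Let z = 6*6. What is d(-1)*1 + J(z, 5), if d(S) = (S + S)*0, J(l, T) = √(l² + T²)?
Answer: √1321 ≈ 36.346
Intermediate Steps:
z = 36
J(l, T) = √(T² + l²)
d(S) = 0 (d(S) = (2*S)*0 = 0)
d(-1)*1 + J(z, 5) = 0*1 + √(5² + 36²) = 0 + √(25 + 1296) = 0 + √1321 = √1321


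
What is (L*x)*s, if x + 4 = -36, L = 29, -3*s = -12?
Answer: -4640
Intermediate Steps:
s = 4 (s = -⅓*(-12) = 4)
x = -40 (x = -4 - 36 = -40)
(L*x)*s = (29*(-40))*4 = -1160*4 = -4640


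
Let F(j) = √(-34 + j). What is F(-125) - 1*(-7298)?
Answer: 7298 + I*√159 ≈ 7298.0 + 12.61*I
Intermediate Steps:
F(-125) - 1*(-7298) = √(-34 - 125) - 1*(-7298) = √(-159) + 7298 = I*√159 + 7298 = 7298 + I*√159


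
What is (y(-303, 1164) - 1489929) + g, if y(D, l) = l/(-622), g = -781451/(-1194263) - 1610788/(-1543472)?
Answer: -30504696920478545145/20473924173332 ≈ -1.4899e+6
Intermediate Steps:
g = 111780437397/65832553612 (g = -781451*(-1/1194263) - 1610788*(-1/1543472) = 781451/1194263 + 402697/385868 = 111780437397/65832553612 ≈ 1.6980)
y(D, l) = -l/622 (y(D, l) = l*(-1/622) = -l/622)
(y(-303, 1164) - 1489929) + g = (-1/622*1164 - 1489929) + 111780437397/65832553612 = (-582/311 - 1489929) + 111780437397/65832553612 = -463368501/311 + 111780437397/65832553612 = -30504696920478545145/20473924173332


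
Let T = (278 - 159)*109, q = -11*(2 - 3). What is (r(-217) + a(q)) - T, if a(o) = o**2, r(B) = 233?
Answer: -12617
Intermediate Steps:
q = 11 (q = -11*(-1) = 11)
T = 12971 (T = 119*109 = 12971)
(r(-217) + a(q)) - T = (233 + 11**2) - 1*12971 = (233 + 121) - 12971 = 354 - 12971 = -12617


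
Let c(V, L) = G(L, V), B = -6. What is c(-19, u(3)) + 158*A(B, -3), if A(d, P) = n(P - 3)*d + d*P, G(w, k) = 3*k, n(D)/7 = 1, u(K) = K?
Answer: -3849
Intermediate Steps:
n(D) = 7 (n(D) = 7*1 = 7)
c(V, L) = 3*V
A(d, P) = 7*d + P*d (A(d, P) = 7*d + d*P = 7*d + P*d)
c(-19, u(3)) + 158*A(B, -3) = 3*(-19) + 158*(-6*(7 - 3)) = -57 + 158*(-6*4) = -57 + 158*(-24) = -57 - 3792 = -3849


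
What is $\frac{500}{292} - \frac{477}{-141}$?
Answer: $\frac{17482}{3431} \approx 5.0953$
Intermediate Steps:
$\frac{500}{292} - \frac{477}{-141} = 500 \cdot \frac{1}{292} - - \frac{159}{47} = \frac{125}{73} + \frac{159}{47} = \frac{17482}{3431}$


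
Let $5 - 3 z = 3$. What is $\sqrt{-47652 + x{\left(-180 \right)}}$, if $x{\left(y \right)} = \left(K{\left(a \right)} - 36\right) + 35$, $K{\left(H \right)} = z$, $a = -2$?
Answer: $\frac{i \sqrt{428871}}{3} \approx 218.29 i$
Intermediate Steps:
$z = \frac{2}{3}$ ($z = \frac{5}{3} - 1 = \frac{2}{3} \approx 0.66667$)
$K{\left(H \right)} = \frac{2}{3}$
$x{\left(y \right)} = - \frac{1}{3}$ ($x{\left(y \right)} = \left(\frac{2}{3} - 36\right) + 35 = - \frac{106}{3} + 35 = - \frac{1}{3}$)
$\sqrt{-47652 + x{\left(-180 \right)}} = \sqrt{-47652 - \frac{1}{3}} = \sqrt{- \frac{142957}{3}} = \frac{i \sqrt{428871}}{3}$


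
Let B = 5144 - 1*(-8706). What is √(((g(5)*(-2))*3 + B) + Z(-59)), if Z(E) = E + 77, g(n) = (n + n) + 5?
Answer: 83*√2 ≈ 117.38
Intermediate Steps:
g(n) = 5 + 2*n (g(n) = 2*n + 5 = 5 + 2*n)
B = 13850 (B = 5144 + 8706 = 13850)
Z(E) = 77 + E
√(((g(5)*(-2))*3 + B) + Z(-59)) = √((((5 + 2*5)*(-2))*3 + 13850) + (77 - 59)) = √((((5 + 10)*(-2))*3 + 13850) + 18) = √(((15*(-2))*3 + 13850) + 18) = √((-30*3 + 13850) + 18) = √((-90 + 13850) + 18) = √(13760 + 18) = √13778 = 83*√2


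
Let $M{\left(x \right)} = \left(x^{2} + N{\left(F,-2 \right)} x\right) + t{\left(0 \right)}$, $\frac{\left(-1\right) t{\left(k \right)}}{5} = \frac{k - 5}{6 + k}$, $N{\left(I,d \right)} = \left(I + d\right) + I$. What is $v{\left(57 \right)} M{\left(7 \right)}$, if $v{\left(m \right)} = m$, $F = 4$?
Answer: $\frac{10849}{2} \approx 5424.5$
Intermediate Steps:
$N{\left(I,d \right)} = d + 2 I$
$t{\left(k \right)} = - \frac{5 \left(-5 + k\right)}{6 + k}$ ($t{\left(k \right)} = - 5 \frac{k - 5}{6 + k} = - 5 \frac{-5 + k}{6 + k} = - \frac{5 \left(-5 + k\right)}{6 + k}$)
$M{\left(x \right)} = \frac{25}{6} + x^{2} + 6 x$ ($M{\left(x \right)} = \left(x^{2} + \left(-2 + 2 \cdot 4\right) x\right) + \frac{5 \left(5 - 0\right)}{6 + 0} = \left(x^{2} + \left(-2 + 8\right) x\right) + \frac{5 \left(5 + 0\right)}{6} = \left(x^{2} + 6 x\right) + 5 \cdot \frac{1}{6} \cdot 5 = \left(x^{2} + 6 x\right) + \frac{25}{6} = \frac{25}{6} + x^{2} + 6 x$)
$v{\left(57 \right)} M{\left(7 \right)} = 57 \left(\frac{25}{6} + 7^{2} + 6 \cdot 7\right) = 57 \left(\frac{25}{6} + 49 + 42\right) = 57 \cdot \frac{571}{6} = \frac{10849}{2}$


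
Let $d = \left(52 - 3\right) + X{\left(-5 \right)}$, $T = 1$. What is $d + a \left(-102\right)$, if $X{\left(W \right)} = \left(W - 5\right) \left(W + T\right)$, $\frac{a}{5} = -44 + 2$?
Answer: $21509$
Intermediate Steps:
$a = -210$ ($a = 5 \left(-44 + 2\right) = 5 \left(-42\right) = -210$)
$X{\left(W \right)} = \left(1 + W\right) \left(-5 + W\right)$ ($X{\left(W \right)} = \left(W - 5\right) \left(W + 1\right) = \left(-5 + W\right) \left(1 + W\right) = \left(1 + W\right) \left(-5 + W\right)$)
$d = 89$ ($d = \left(52 - 3\right) - \left(-15 - 25\right) = 49 + \left(-5 + 25 + 20\right) = 49 + 40 = 89$)
$d + a \left(-102\right) = 89 - -21420 = 89 + 21420 = 21509$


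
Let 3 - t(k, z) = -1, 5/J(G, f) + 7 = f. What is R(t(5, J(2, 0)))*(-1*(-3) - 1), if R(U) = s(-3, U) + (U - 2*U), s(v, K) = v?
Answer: -14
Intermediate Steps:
J(G, f) = 5/(-7 + f)
t(k, z) = 4 (t(k, z) = 3 - 1*(-1) = 3 + 1 = 4)
R(U) = -3 - U (R(U) = -3 + (U - 2*U) = -3 - U)
R(t(5, J(2, 0)))*(-1*(-3) - 1) = (-3 - 1*4)*(-1*(-3) - 1) = (-3 - 4)*(3 - 1) = -7*2 = -14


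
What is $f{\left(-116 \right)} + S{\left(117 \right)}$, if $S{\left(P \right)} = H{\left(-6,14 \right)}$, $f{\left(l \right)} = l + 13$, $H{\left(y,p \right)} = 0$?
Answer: $-103$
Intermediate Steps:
$f{\left(l \right)} = 13 + l$
$S{\left(P \right)} = 0$
$f{\left(-116 \right)} + S{\left(117 \right)} = \left(13 - 116\right) + 0 = -103 + 0 = -103$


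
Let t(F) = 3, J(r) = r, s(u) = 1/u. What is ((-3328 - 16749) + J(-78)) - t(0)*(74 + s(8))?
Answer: -163019/8 ≈ -20377.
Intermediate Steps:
((-3328 - 16749) + J(-78)) - t(0)*(74 + s(8)) = ((-3328 - 16749) - 78) - 3*(74 + 1/8) = (-20077 - 78) - 3*(74 + ⅛) = -20155 - 3*593/8 = -20155 - 1*1779/8 = -20155 - 1779/8 = -163019/8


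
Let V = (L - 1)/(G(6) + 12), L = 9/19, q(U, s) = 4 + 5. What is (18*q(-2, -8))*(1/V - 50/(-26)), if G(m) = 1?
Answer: -239841/65 ≈ -3689.9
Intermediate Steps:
q(U, s) = 9
L = 9/19 (L = 9*(1/19) = 9/19 ≈ 0.47368)
V = -10/247 (V = (9/19 - 1)/(1 + 12) = -10/19/13 = -10/19*1/13 = -10/247 ≈ -0.040486)
(18*q(-2, -8))*(1/V - 50/(-26)) = (18*9)*(1/(-10/247) - 50/(-26)) = 162*(1*(-247/10) - 50*(-1/26)) = 162*(-247/10 + 25/13) = 162*(-2961/130) = -239841/65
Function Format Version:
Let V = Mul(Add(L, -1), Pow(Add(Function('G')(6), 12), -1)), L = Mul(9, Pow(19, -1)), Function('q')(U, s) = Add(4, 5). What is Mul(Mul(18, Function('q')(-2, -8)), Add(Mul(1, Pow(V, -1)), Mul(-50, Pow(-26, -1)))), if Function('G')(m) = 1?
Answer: Rational(-239841, 65) ≈ -3689.9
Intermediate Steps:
Function('q')(U, s) = 9
L = Rational(9, 19) (L = Mul(9, Rational(1, 19)) = Rational(9, 19) ≈ 0.47368)
V = Rational(-10, 247) (V = Mul(Add(Rational(9, 19), -1), Pow(Add(1, 12), -1)) = Mul(Rational(-10, 19), Pow(13, -1)) = Mul(Rational(-10, 19), Rational(1, 13)) = Rational(-10, 247) ≈ -0.040486)
Mul(Mul(18, Function('q')(-2, -8)), Add(Mul(1, Pow(V, -1)), Mul(-50, Pow(-26, -1)))) = Mul(Mul(18, 9), Add(Mul(1, Pow(Rational(-10, 247), -1)), Mul(-50, Pow(-26, -1)))) = Mul(162, Add(Mul(1, Rational(-247, 10)), Mul(-50, Rational(-1, 26)))) = Mul(162, Add(Rational(-247, 10), Rational(25, 13))) = Mul(162, Rational(-2961, 130)) = Rational(-239841, 65)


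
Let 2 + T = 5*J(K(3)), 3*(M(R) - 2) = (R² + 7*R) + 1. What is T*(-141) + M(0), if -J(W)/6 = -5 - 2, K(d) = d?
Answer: -87977/3 ≈ -29326.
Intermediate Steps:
J(W) = 42 (J(W) = -6*(-5 - 2) = -6*(-7) = 42)
M(R) = 7/3 + R²/3 + 7*R/3 (M(R) = 2 + ((R² + 7*R) + 1)/3 = 2 + (1 + R² + 7*R)/3 = 2 + (⅓ + R²/3 + 7*R/3) = 7/3 + R²/3 + 7*R/3)
T = 208 (T = -2 + 5*42 = -2 + 210 = 208)
T*(-141) + M(0) = 208*(-141) + (7/3 + (⅓)*0² + (7/3)*0) = -29328 + (7/3 + (⅓)*0 + 0) = -29328 + (7/3 + 0 + 0) = -29328 + 7/3 = -87977/3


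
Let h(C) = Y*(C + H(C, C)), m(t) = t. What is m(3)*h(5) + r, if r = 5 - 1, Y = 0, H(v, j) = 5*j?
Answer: 4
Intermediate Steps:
r = 4
h(C) = 0 (h(C) = 0*(C + 5*C) = 0*(6*C) = 0)
m(3)*h(5) + r = 3*0 + 4 = 0 + 4 = 4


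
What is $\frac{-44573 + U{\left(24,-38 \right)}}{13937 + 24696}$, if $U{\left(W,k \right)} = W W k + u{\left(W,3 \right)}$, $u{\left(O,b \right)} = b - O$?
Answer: $- \frac{66482}{38633} \approx -1.7209$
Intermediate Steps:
$U{\left(W,k \right)} = 3 - W + k W^{2}$ ($U{\left(W,k \right)} = W W k - \left(-3 + W\right) = W^{2} k - \left(-3 + W\right) = k W^{2} - \left(-3 + W\right) = 3 - W + k W^{2}$)
$\frac{-44573 + U{\left(24,-38 \right)}}{13937 + 24696} = \frac{-44573 - \left(21 + 21888\right)}{13937 + 24696} = \frac{-44573 - 21909}{38633} = \left(-44573 - 21909\right) \frac{1}{38633} = \left(-66482\right) \frac{1}{38633} = - \frac{66482}{38633}$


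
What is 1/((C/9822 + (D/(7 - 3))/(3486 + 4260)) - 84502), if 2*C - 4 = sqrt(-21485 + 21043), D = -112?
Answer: -27173735593605833832/2296235097824416443506429 - 16370140782*I*sqrt(442)/2296235097824416443506429 ≈ -1.1834e-5 - 1.4988e-13*I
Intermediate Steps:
C = 2 + I*sqrt(442)/2 (C = 2 + sqrt(-21485 + 21043)/2 = 2 + sqrt(-442)/2 = 2 + (I*sqrt(442))/2 = 2 + I*sqrt(442)/2 ≈ 2.0 + 10.512*I)
1/((C/9822 + (D/(7 - 3))/(3486 + 4260)) - 84502) = 1/(((2 + I*sqrt(442)/2)/9822 + (-112/(7 - 3))/(3486 + 4260)) - 84502) = 1/(((2 + I*sqrt(442)/2)*(1/9822) - 112/4/7746) - 84502) = 1/(((1/4911 + I*sqrt(442)/19644) - 112*1/4*(1/7746)) - 84502) = 1/(((1/4911 + I*sqrt(442)/19644) - 28*1/7746) - 84502) = 1/(((1/4911 + I*sqrt(442)/19644) - 14/3873) - 84502) = 1/((-7209/2113367 + I*sqrt(442)/19644) - 84502) = 1/(-178583745443/2113367 + I*sqrt(442)/19644)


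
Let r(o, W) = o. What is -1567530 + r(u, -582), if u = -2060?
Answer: -1569590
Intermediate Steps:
-1567530 + r(u, -582) = -1567530 - 2060 = -1569590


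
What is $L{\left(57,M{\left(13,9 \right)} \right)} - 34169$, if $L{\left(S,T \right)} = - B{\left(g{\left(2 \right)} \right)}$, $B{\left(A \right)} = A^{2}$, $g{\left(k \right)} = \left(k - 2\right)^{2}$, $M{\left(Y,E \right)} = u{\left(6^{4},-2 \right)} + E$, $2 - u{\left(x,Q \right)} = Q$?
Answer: $-34169$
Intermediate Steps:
$u{\left(x,Q \right)} = 2 - Q$
$M{\left(Y,E \right)} = 4 + E$ ($M{\left(Y,E \right)} = \left(2 - -2\right) + E = \left(2 + 2\right) + E = 4 + E$)
$g{\left(k \right)} = \left(-2 + k\right)^{2}$
$L{\left(S,T \right)} = 0$ ($L{\left(S,T \right)} = - \left(\left(-2 + 2\right)^{2}\right)^{2} = - \left(0^{2}\right)^{2} = - 0^{2} = \left(-1\right) 0 = 0$)
$L{\left(57,M{\left(13,9 \right)} \right)} - 34169 = 0 - 34169 = -34169$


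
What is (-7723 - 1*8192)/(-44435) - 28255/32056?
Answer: -149067937/284881672 ≈ -0.52326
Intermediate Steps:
(-7723 - 1*8192)/(-44435) - 28255/32056 = (-7723 - 8192)*(-1/44435) - 28255*1/32056 = -15915*(-1/44435) - 28255/32056 = 3183/8887 - 28255/32056 = -149067937/284881672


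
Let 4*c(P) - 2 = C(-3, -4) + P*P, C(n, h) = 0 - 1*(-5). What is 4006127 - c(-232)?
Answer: 15970677/4 ≈ 3.9927e+6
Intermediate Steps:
C(n, h) = 5 (C(n, h) = 0 + 5 = 5)
c(P) = 7/4 + P²/4 (c(P) = ½ + (5 + P*P)/4 = ½ + (5 + P²)/4 = ½ + (5/4 + P²/4) = 7/4 + P²/4)
4006127 - c(-232) = 4006127 - (7/4 + (¼)*(-232)²) = 4006127 - (7/4 + (¼)*53824) = 4006127 - (7/4 + 13456) = 4006127 - 1*53831/4 = 4006127 - 53831/4 = 15970677/4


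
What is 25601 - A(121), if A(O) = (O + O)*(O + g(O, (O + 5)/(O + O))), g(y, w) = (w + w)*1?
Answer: -3933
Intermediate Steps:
g(y, w) = 2*w (g(y, w) = (2*w)*1 = 2*w)
A(O) = 2*O*(O + (5 + O)/O) (A(O) = (O + O)*(O + 2*((O + 5)/(O + O))) = (2*O)*(O + 2*((5 + O)/((2*O)))) = (2*O)*(O + 2*((5 + O)*(1/(2*O)))) = (2*O)*(O + 2*((5 + O)/(2*O))) = (2*O)*(O + (5 + O)/O) = 2*O*(O + (5 + O)/O))
25601 - A(121) = 25601 - (10 + 2*121 + 2*121²) = 25601 - (10 + 242 + 2*14641) = 25601 - (10 + 242 + 29282) = 25601 - 1*29534 = 25601 - 29534 = -3933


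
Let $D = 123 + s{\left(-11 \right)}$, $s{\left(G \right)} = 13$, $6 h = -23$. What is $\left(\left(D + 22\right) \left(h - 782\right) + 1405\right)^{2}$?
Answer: $\frac{135622792900}{9} \approx 1.5069 \cdot 10^{10}$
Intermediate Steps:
$h = - \frac{23}{6}$ ($h = \frac{1}{6} \left(-23\right) = - \frac{23}{6} \approx -3.8333$)
$D = 136$ ($D = 123 + 13 = 136$)
$\left(\left(D + 22\right) \left(h - 782\right) + 1405\right)^{2} = \left(\left(136 + 22\right) \left(- \frac{23}{6} - 782\right) + 1405\right)^{2} = \left(158 \left(- \frac{4715}{6}\right) + 1405\right)^{2} = \left(- \frac{372485}{3} + 1405\right)^{2} = \left(- \frac{368270}{3}\right)^{2} = \frac{135622792900}{9}$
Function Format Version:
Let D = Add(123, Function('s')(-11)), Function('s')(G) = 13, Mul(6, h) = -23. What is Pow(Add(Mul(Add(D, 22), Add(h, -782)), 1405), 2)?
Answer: Rational(135622792900, 9) ≈ 1.5069e+10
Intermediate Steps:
h = Rational(-23, 6) (h = Mul(Rational(1, 6), -23) = Rational(-23, 6) ≈ -3.8333)
D = 136 (D = Add(123, 13) = 136)
Pow(Add(Mul(Add(D, 22), Add(h, -782)), 1405), 2) = Pow(Add(Mul(Add(136, 22), Add(Rational(-23, 6), -782)), 1405), 2) = Pow(Add(Mul(158, Rational(-4715, 6)), 1405), 2) = Pow(Add(Rational(-372485, 3), 1405), 2) = Pow(Rational(-368270, 3), 2) = Rational(135622792900, 9)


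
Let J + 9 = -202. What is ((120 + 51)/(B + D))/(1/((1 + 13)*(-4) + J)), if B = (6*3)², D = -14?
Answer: -45657/310 ≈ -147.28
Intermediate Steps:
B = 324 (B = 18² = 324)
J = -211 (J = -9 - 202 = -211)
((120 + 51)/(B + D))/(1/((1 + 13)*(-4) + J)) = ((120 + 51)/(324 - 14))/(1/((1 + 13)*(-4) - 211)) = (171/310)/(1/(14*(-4) - 211)) = (171*(1/310))/(1/(-56 - 211)) = 171/(310*(1/(-267))) = 171/(310*(-1/267)) = (171/310)*(-267) = -45657/310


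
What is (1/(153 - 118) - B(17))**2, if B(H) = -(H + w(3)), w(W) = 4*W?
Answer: 1032256/1225 ≈ 842.66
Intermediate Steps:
B(H) = -12 - H (B(H) = -(H + 4*3) = -(H + 12) = -(12 + H) = -12 - H)
(1/(153 - 118) - B(17))**2 = (1/(153 - 118) - (-12 - 1*17))**2 = (1/35 - (-12 - 17))**2 = (1/35 - 1*(-29))**2 = (1/35 + 29)**2 = (1016/35)**2 = 1032256/1225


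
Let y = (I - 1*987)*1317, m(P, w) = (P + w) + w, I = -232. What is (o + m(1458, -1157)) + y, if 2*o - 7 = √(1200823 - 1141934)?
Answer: -3212551/2 + √58889/2 ≈ -1.6062e+6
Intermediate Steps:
m(P, w) = P + 2*w
o = 7/2 + √58889/2 (o = 7/2 + √(1200823 - 1141934)/2 = 7/2 + √58889/2 ≈ 124.84)
y = -1605423 (y = (-232 - 1*987)*1317 = (-232 - 987)*1317 = -1219*1317 = -1605423)
(o + m(1458, -1157)) + y = ((7/2 + √58889/2) + (1458 + 2*(-1157))) - 1605423 = ((7/2 + √58889/2) + (1458 - 2314)) - 1605423 = ((7/2 + √58889/2) - 856) - 1605423 = (-1705/2 + √58889/2) - 1605423 = -3212551/2 + √58889/2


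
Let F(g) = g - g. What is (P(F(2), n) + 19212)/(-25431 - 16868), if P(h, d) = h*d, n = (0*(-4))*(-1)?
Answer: -19212/42299 ≈ -0.45420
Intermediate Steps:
n = 0 (n = 0*(-1) = 0)
F(g) = 0
P(h, d) = d*h
(P(F(2), n) + 19212)/(-25431 - 16868) = (0*0 + 19212)/(-25431 - 16868) = (0 + 19212)/(-42299) = 19212*(-1/42299) = -19212/42299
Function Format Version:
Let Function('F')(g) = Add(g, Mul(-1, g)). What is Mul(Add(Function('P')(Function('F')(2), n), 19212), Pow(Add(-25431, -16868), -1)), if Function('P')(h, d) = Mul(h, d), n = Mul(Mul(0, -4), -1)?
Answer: Rational(-19212, 42299) ≈ -0.45420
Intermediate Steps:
n = 0 (n = Mul(0, -1) = 0)
Function('F')(g) = 0
Function('P')(h, d) = Mul(d, h)
Mul(Add(Function('P')(Function('F')(2), n), 19212), Pow(Add(-25431, -16868), -1)) = Mul(Add(Mul(0, 0), 19212), Pow(Add(-25431, -16868), -1)) = Mul(Add(0, 19212), Pow(-42299, -1)) = Mul(19212, Rational(-1, 42299)) = Rational(-19212, 42299)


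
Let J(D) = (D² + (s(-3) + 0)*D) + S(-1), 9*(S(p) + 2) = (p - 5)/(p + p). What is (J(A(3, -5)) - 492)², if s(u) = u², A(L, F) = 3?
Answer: 1885129/9 ≈ 2.0946e+5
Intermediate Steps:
S(p) = -2 + (-5 + p)/(18*p) (S(p) = -2 + ((p - 5)/(p + p))/9 = -2 + ((-5 + p)/((2*p)))/9 = -2 + ((-5 + p)*(1/(2*p)))/9 = -2 + ((-5 + p)/(2*p))/9 = -2 + (-5 + p)/(18*p))
J(D) = -5/3 + D² + 9*D (J(D) = (D² + ((-3)² + 0)*D) + (5/18)*(-1 - 7*(-1))/(-1) = (D² + (9 + 0)*D) + (5/18)*(-1)*(-1 + 7) = (D² + 9*D) + (5/18)*(-1)*6 = (D² + 9*D) - 5/3 = -5/3 + D² + 9*D)
(J(A(3, -5)) - 492)² = ((-5/3 + 3² + 9*3) - 492)² = ((-5/3 + 9 + 27) - 492)² = (103/3 - 492)² = (-1373/3)² = 1885129/9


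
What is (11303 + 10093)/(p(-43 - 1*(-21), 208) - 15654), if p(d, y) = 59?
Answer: -21396/15595 ≈ -1.3720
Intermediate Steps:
(11303 + 10093)/(p(-43 - 1*(-21), 208) - 15654) = (11303 + 10093)/(59 - 15654) = 21396/(-15595) = 21396*(-1/15595) = -21396/15595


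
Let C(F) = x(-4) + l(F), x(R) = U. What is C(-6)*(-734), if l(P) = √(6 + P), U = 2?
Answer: -1468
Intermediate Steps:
x(R) = 2
C(F) = 2 + √(6 + F)
C(-6)*(-734) = (2 + √(6 - 6))*(-734) = (2 + √0)*(-734) = (2 + 0)*(-734) = 2*(-734) = -1468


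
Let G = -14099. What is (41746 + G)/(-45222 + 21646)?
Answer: -27647/23576 ≈ -1.1727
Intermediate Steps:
(41746 + G)/(-45222 + 21646) = (41746 - 14099)/(-45222 + 21646) = 27647/(-23576) = 27647*(-1/23576) = -27647/23576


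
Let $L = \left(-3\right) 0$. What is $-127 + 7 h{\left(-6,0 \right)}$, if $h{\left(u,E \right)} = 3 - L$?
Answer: $-106$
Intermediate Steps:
$L = 0$
$h{\left(u,E \right)} = 3$ ($h{\left(u,E \right)} = 3 - 0 = 3 + 0 = 3$)
$-127 + 7 h{\left(-6,0 \right)} = -127 + 7 \cdot 3 = -127 + 21 = -106$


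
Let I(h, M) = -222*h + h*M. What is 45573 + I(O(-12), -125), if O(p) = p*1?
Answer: 49737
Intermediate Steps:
O(p) = p
I(h, M) = -222*h + M*h
45573 + I(O(-12), -125) = 45573 - 12*(-222 - 125) = 45573 - 12*(-347) = 45573 + 4164 = 49737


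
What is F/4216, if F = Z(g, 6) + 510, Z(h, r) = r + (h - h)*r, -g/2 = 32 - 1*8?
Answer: 129/1054 ≈ 0.12239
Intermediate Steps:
g = -48 (g = -2*(32 - 1*8) = -2*(32 - 8) = -2*24 = -48)
Z(h, r) = r (Z(h, r) = r + 0*r = r + 0 = r)
F = 516 (F = 6 + 510 = 516)
F/4216 = 516/4216 = 516*(1/4216) = 129/1054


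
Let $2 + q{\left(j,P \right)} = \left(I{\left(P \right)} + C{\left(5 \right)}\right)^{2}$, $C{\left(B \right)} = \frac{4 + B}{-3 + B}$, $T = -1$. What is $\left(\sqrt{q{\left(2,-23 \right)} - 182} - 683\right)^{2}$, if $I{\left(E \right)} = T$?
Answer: $\frac{\left(1366 - i \sqrt{687}\right)^{2}}{4} \approx 4.6632 \cdot 10^{5} - 17902.0 i$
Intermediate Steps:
$C{\left(B \right)} = \frac{4 + B}{-3 + B}$
$I{\left(E \right)} = -1$
$q{\left(j,P \right)} = \frac{41}{4}$ ($q{\left(j,P \right)} = -2 + \left(-1 + \frac{4 + 5}{-3 + 5}\right)^{2} = -2 + \left(-1 + \frac{1}{2} \cdot 9\right)^{2} = -2 + \left(-1 + \frac{9}{2}\right)^{2} = -2 + \left(\frac{7}{2}\right)^{2} = -2 + \frac{49}{4} = \frac{41}{4}$)
$\left(\sqrt{q{\left(2,-23 \right)} - 182} - 683\right)^{2} = \left(\sqrt{\frac{41}{4} - 182} - 683\right)^{2} = \left(\sqrt{- \frac{687}{4}} - 683\right)^{2} = \left(\frac{i \sqrt{687}}{2} - 683\right)^{2} = \left(-683 + \frac{i \sqrt{687}}{2}\right)^{2}$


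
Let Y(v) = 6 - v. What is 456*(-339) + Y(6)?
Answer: -154584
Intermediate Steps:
456*(-339) + Y(6) = 456*(-339) + (6 - 1*6) = -154584 + (6 - 6) = -154584 + 0 = -154584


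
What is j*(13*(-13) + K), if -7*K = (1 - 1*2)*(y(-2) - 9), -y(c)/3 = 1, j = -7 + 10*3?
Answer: -27485/7 ≈ -3926.4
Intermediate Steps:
j = 23 (j = -7 + 30 = 23)
y(c) = -3 (y(c) = -3*1 = -3)
K = -12/7 (K = -(1 - 1*2)*(-3 - 9)/7 = -(1 - 2)*(-12)/7 = -(-1)*(-12)/7 = -⅐*12 = -12/7 ≈ -1.7143)
j*(13*(-13) + K) = 23*(13*(-13) - 12/7) = 23*(-169 - 12/7) = 23*(-1195/7) = -27485/7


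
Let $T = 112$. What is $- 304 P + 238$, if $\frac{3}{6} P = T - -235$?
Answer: $-210738$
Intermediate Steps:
$P = 694$ ($P = 2 \left(112 - -235\right) = 2 \left(112 + 235\right) = 2 \cdot 347 = 694$)
$- 304 P + 238 = \left(-304\right) 694 + 238 = -210976 + 238 = -210738$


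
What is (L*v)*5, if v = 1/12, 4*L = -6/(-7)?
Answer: 5/56 ≈ 0.089286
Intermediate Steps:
L = 3/14 (L = (-6/(-7))/4 = (-6*(-⅐))/4 = (¼)*(6/7) = 3/14 ≈ 0.21429)
v = 1/12 ≈ 0.083333
(L*v)*5 = ((3/14)*(1/12))*5 = (1/56)*5 = 5/56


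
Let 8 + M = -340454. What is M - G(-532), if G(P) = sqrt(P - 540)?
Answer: -340462 - 4*I*sqrt(67) ≈ -3.4046e+5 - 32.741*I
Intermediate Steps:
M = -340462 (M = -8 - 340454 = -340462)
G(P) = sqrt(-540 + P)
M - G(-532) = -340462 - sqrt(-540 - 532) = -340462 - sqrt(-1072) = -340462 - 4*I*sqrt(67)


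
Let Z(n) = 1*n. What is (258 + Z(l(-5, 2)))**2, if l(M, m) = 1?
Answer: 67081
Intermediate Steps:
Z(n) = n
(258 + Z(l(-5, 2)))**2 = (258 + 1)**2 = 259**2 = 67081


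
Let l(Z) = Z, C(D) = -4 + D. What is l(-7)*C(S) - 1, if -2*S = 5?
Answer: 89/2 ≈ 44.500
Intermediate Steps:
S = -5/2 (S = -½*5 = -5/2 ≈ -2.5000)
l(-7)*C(S) - 1 = -7*(-4 - 5/2) - 1 = -7*(-13/2) - 1 = 91/2 - 1 = 89/2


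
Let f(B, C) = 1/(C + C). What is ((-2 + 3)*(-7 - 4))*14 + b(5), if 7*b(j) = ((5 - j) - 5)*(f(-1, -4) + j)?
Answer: -8819/56 ≈ -157.48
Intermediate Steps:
f(B, C) = 1/(2*C)
b(j) = -j*(-1/8 + j)/7 (b(j) = (((5 - j) - 5)*((1/2)/(-4) + j))/7 = ((-j)*((1/2)*(-1/4) + j))/7 = ((-j)*(-1/8 + j))/7 = (-j*(-1/8 + j))/7 = -j*(-1/8 + j)/7)
((-2 + 3)*(-7 - 4))*14 + b(5) = ((-2 + 3)*(-7 - 4))*14 + (1/56)*5*(1 - 8*5) = (1*(-11))*14 + (1/56)*5*(1 - 40) = -11*14 + (1/56)*5*(-39) = -154 - 195/56 = -8819/56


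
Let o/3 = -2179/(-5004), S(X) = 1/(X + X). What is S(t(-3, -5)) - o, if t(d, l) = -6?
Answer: -1159/834 ≈ -1.3897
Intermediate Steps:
S(X) = 1/(2*X)
o = 2179/1668 (o = 3*(-2179/(-5004)) = 3*(-2179*(-1/5004)) = 3*(2179/5004) = 2179/1668 ≈ 1.3064)
S(t(-3, -5)) - o = (½)/(-6) - 1*2179/1668 = (½)*(-⅙) - 2179/1668 = -1/12 - 2179/1668 = -1159/834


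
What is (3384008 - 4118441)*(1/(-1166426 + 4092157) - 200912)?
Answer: 431710342200582543/2925731 ≈ 1.4756e+11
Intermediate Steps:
(3384008 - 4118441)*(1/(-1166426 + 4092157) - 200912) = -734433*(1/2925731 - 200912) = -734433*(-587814466671/2925731) = 431710342200582543/2925731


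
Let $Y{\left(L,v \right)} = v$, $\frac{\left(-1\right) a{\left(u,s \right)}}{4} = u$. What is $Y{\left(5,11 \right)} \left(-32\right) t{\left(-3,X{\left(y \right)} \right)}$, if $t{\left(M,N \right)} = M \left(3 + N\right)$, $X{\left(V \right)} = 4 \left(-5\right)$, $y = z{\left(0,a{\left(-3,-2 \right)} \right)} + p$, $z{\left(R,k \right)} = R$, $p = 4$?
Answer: $-17952$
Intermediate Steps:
$a{\left(u,s \right)} = - 4 u$
$y = 4$ ($y = 0 + 4 = 4$)
$X{\left(V \right)} = -20$
$Y{\left(5,11 \right)} \left(-32\right) t{\left(-3,X{\left(y \right)} \right)} = 11 \left(-32\right) \left(- 3 \left(3 - 20\right)\right) = - 352 \left(\left(-3\right) \left(-17\right)\right) = \left(-352\right) 51 = -17952$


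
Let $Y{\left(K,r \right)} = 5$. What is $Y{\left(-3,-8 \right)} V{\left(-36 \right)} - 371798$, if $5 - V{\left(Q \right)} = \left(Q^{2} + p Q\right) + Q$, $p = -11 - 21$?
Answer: $-383833$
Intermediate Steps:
$p = -32$
$V{\left(Q \right)} = 5 - Q^{2} + 31 Q$ ($V{\left(Q \right)} = 5 - \left(\left(Q^{2} - 32 Q\right) + Q\right) = 5 - \left(Q^{2} - 31 Q\right) = 5 - Q^{2} + 31 Q$)
$Y{\left(-3,-8 \right)} V{\left(-36 \right)} - 371798 = 5 \left(5 - \left(-36\right)^{2} + 31 \left(-36\right)\right) - 371798 = 5 \left(5 - 1296 - 1116\right) - 371798 = 5 \left(-2407\right) - 371798 = -12035 - 371798 = -383833$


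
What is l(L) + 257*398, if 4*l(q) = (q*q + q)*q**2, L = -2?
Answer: 102288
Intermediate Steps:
l(q) = q**2*(q + q**2)/4 (l(q) = ((q*q + q)*q**2)/4 = ((q**2 + q)*q**2)/4 = ((q + q**2)*q**2)/4 = (q**2*(q + q**2))/4 = q**2*(q + q**2)/4)
l(L) + 257*398 = (1/4)*(-2)**3*(1 - 2) + 257*398 = (1/4)*(-8)*(-1) + 102286 = 2 + 102286 = 102288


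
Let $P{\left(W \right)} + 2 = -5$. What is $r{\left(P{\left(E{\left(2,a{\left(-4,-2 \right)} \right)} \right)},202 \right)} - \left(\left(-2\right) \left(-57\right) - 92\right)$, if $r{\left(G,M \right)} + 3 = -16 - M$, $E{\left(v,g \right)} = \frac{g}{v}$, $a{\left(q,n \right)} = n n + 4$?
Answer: $-243$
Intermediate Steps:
$a{\left(q,n \right)} = 4 + n^{2}$ ($a{\left(q,n \right)} = n^{2} + 4 = 4 + n^{2}$)
$P{\left(W \right)} = -7$ ($P{\left(W \right)} = -2 - 5 = -7$)
$r{\left(G,M \right)} = -19 - M$ ($r{\left(G,M \right)} = -3 - \left(16 + M\right) = -19 - M$)
$r{\left(P{\left(E{\left(2,a{\left(-4,-2 \right)} \right)} \right)},202 \right)} - \left(\left(-2\right) \left(-57\right) - 92\right) = \left(-19 - 202\right) - \left(\left(-2\right) \left(-57\right) - 92\right) = \left(-19 - 202\right) - \left(114 - 92\right) = -221 - 22 = -243$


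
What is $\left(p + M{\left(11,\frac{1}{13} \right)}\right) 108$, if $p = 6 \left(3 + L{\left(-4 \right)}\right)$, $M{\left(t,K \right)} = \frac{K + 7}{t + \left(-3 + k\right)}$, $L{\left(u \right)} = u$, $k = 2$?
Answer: $- \frac{37152}{65} \approx -571.57$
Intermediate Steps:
$M{\left(t,K \right)} = \frac{7 + K}{-1 + t}$ ($M{\left(t,K \right)} = \frac{K + 7}{t + \left(-3 + 2\right)} = \frac{7 + K}{t - 1} = \frac{7 + K}{-1 + t}$)
$p = -6$ ($p = 6 \left(3 - 4\right) = 6 \left(-1\right) = -6$)
$\left(p + M{\left(11,\frac{1}{13} \right)}\right) 108 = \left(-6 + \frac{7 + \frac{1}{13}}{-1 + 11}\right) 108 = \left(-6 + \frac{7 + \frac{1}{13}}{10}\right) 108 = \left(-6 + \frac{1}{10} \cdot \frac{92}{13}\right) 108 = \left(-6 + \frac{46}{65}\right) 108 = \left(- \frac{344}{65}\right) 108 = - \frac{37152}{65}$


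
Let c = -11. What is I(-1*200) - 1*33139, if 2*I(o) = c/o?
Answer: -13255589/400 ≈ -33139.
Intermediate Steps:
I(o) = -11/(2*o) (I(o) = (-11/o)/2 = -11/(2*o))
I(-1*200) - 1*33139 = -11/(2*((-1*200))) - 1*33139 = -11/2/(-200) - 33139 = -11/2*(-1/200) - 33139 = 11/400 - 33139 = -13255589/400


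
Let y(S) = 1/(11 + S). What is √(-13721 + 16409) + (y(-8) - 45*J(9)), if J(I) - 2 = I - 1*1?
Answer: -1349/3 + 8*√42 ≈ -397.82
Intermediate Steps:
J(I) = 1 + I (J(I) = 2 + (I - 1*1) = 2 + (I - 1) = 2 + (-1 + I) = 1 + I)
√(-13721 + 16409) + (y(-8) - 45*J(9)) = √(-13721 + 16409) + (1/(11 - 8) - 45*(1 + 9)) = √2688 + (1/3 - 45*10) = 8*√42 + (⅓ - 450) = 8*√42 - 1349/3 = -1349/3 + 8*√42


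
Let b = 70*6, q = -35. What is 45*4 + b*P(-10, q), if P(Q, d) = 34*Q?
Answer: -142620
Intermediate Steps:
b = 420
45*4 + b*P(-10, q) = 45*4 + 420*(34*(-10)) = 180 + 420*(-340) = 180 - 142800 = -142620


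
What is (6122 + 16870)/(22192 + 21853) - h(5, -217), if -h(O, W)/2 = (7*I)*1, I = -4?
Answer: -2443528/44045 ≈ -55.478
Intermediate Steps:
h(O, W) = 56 (h(O, W) = -2*7*(-4) = -(-56) = -2*(-28) = 56)
(6122 + 16870)/(22192 + 21853) - h(5, -217) = (6122 + 16870)/(22192 + 21853) - 1*56 = 22992/44045 - 56 = -2443528/44045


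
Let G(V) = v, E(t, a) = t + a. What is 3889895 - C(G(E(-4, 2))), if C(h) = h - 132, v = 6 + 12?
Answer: 3890009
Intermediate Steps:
E(t, a) = a + t
v = 18
G(V) = 18
C(h) = -132 + h
3889895 - C(G(E(-4, 2))) = 3889895 - (-132 + 18) = 3889895 - 1*(-114) = 3889895 + 114 = 3890009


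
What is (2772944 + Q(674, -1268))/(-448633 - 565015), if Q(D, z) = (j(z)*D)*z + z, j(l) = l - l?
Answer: -692919/253412 ≈ -2.7344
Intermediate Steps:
j(l) = 0
Q(D, z) = z (Q(D, z) = (0*D)*z + z = 0*z + z = 0 + z = z)
(2772944 + Q(674, -1268))/(-448633 - 565015) = (2772944 - 1268)/(-448633 - 565015) = 2771676/(-1013648) = 2771676*(-1/1013648) = -692919/253412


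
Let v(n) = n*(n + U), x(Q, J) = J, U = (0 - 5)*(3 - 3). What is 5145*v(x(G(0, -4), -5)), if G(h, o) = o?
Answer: 128625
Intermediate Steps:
U = 0 (U = -5*0 = 0)
v(n) = n**2 (v(n) = n*(n + 0) = n*n = n**2)
5145*v(x(G(0, -4), -5)) = 5145*(-5)**2 = 5145*25 = 128625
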